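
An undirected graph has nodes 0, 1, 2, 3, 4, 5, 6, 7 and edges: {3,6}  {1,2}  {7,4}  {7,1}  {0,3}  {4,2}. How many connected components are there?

5 is isolated — a component by itself.
Starting from 0 we can reach 0, 3, 6. That is one component of size 3.
Starting from 1 we can reach 1, 2, 4, 7. That is one component of size 4.
Total: 3 components.

3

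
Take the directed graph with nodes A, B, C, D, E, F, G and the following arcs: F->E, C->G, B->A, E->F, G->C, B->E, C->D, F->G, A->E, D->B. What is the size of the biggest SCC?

{A, B, C, D, E, F, G} are all mutually reachable — one SCC of size 7.
The largest has 7 vertices.

7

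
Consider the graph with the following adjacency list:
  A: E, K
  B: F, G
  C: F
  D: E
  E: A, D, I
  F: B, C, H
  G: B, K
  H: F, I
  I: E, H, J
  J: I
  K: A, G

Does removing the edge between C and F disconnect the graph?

Yes

Removing C-F leaves no path between C and F: the component count goes from 1 to 2. So it is a bridge.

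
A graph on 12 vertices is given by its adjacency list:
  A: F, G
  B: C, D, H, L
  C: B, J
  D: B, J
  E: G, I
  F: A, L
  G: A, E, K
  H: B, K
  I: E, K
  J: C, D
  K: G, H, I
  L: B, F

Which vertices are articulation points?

Removing B increases the component count from 1 to 2, so B is a cut vertex.
By contrast removing F leaves 1 component; it is not a cut vertex. No other vertex is a cut vertex either.

B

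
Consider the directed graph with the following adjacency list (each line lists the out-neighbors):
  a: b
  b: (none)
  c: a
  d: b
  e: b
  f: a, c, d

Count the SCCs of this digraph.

{c} is an SCC by itself.
{b} is an SCC by itself.
{f} is an SCC by itself.
{a} is an SCC by itself.
{d} is an SCC by itself.
(and 1 more singleton SCC)
That gives 6 strongly connected components.

6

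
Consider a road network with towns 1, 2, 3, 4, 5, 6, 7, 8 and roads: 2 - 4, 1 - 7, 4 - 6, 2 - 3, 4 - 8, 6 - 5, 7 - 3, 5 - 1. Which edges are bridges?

4-8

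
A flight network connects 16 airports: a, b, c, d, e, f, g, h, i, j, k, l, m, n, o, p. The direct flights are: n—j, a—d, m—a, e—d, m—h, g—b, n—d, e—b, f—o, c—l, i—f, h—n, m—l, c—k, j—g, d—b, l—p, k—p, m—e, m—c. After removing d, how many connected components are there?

2

With d gone, the remaining components are: {f, i, o}; {a, b, c, e, g, h, j, k, l, m, n, p}.
That is 2 components.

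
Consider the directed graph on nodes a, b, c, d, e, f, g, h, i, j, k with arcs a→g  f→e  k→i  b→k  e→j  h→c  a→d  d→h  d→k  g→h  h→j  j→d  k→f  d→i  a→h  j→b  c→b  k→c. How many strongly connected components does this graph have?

{b, c, d, e, f, h, j, k} are all mutually reachable — one SCC of size 8.
{i} is an SCC by itself.
{g} is an SCC by itself.
{a} is an SCC by itself.
That gives 4 strongly connected components.

4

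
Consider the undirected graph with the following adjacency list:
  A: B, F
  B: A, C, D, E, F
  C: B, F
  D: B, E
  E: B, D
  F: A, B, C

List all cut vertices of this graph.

B

Removing B increases the component count from 1 to 2, so B is a cut vertex.
By contrast removing D leaves 1 component; it is not a cut vertex. No other vertex is a cut vertex either.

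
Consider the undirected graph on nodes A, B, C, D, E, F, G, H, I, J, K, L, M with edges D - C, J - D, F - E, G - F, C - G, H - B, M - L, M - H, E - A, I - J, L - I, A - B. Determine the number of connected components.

K is isolated — a component by itself.
Starting from A we can reach A, B, C, D, E, F, G, H, I, J, L, M. That is one component of size 12.
Total: 2 components.

2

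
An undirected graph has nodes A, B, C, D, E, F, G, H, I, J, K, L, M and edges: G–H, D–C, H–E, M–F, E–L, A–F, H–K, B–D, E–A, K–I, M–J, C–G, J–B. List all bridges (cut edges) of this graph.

The edges on the cycle M-J-B-D-C-G-H-E-A-F-M are not bridges since each lies on that cycle.
But removing K–I disconnects K from I; removing K–H disconnects K from H; removing L–E disconnects L from E — these are bridges.

E-L, H-K, I-K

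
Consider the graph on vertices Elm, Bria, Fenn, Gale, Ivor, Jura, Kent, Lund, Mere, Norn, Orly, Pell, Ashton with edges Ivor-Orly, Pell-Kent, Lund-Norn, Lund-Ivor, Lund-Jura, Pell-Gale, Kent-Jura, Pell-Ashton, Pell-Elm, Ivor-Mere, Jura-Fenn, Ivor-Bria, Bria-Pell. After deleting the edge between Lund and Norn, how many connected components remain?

2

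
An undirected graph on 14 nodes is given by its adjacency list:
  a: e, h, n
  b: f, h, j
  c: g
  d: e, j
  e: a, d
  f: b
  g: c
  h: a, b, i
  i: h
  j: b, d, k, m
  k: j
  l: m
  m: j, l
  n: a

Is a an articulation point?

Yes

Deleting a raises the number of components from 2 to 3, so a is a cut vertex.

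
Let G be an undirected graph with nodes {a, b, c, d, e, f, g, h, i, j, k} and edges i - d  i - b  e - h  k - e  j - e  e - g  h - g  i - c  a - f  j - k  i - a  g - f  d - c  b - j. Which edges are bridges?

The edges on the cycle i-d-c-i are not bridges since each lies on that cycle.
Every edge lies on some cycle, so there are no bridges.

none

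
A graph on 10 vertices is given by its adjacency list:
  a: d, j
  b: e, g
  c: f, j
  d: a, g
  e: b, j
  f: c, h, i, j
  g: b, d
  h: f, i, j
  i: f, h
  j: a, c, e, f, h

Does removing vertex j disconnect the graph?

Yes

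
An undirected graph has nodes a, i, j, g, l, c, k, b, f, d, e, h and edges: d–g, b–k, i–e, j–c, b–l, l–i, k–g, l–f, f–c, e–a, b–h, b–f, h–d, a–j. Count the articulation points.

1

Removing b increases the component count from 1 to 2, so b is a cut vertex.
By contrast removing a leaves 1 component; it is not a cut vertex. No other vertex is a cut vertex either.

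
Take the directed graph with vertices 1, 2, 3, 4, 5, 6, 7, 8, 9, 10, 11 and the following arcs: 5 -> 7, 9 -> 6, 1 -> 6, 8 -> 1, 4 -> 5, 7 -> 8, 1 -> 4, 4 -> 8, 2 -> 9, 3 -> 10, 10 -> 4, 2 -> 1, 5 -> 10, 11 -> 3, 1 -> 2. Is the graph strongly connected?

No

There is no directed path from 4 to 3, so the graph is not strongly connected.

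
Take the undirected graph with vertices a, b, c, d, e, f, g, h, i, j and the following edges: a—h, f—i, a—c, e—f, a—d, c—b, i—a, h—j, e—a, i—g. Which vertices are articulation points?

Removing a increases the component count from 1 to 4, so a is a cut vertex.
Removing c increases the component count from 1 to 2, so c is a cut vertex.
Removing h increases the component count from 1 to 2, so h is a cut vertex.
Likewise i is a cut vertex.
By contrast removing f leaves 1 component; it is not a cut vertex. No other vertex is a cut vertex either.

a, c, h, i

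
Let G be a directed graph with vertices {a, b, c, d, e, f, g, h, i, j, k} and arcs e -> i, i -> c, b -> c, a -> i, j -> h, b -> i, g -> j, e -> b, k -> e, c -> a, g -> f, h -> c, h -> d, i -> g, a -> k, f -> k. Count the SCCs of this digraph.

2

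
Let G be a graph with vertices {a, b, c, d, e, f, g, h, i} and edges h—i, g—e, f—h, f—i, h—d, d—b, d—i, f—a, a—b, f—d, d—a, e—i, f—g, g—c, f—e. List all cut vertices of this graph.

g

Removing g increases the component count from 1 to 2, so g is a cut vertex.
By contrast removing f leaves 1 component; it is not a cut vertex. No other vertex is a cut vertex either.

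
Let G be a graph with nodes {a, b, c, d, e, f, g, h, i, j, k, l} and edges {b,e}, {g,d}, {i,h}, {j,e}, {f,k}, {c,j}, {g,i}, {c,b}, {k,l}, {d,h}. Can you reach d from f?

No

The component containing f is {f, k, l}, and d is not in it.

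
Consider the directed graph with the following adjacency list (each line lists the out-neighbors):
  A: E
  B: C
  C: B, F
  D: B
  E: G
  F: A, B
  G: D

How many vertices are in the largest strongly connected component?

{A, B, C, D, E, F, G} are all mutually reachable — one SCC of size 7.
The largest has 7 vertices.

7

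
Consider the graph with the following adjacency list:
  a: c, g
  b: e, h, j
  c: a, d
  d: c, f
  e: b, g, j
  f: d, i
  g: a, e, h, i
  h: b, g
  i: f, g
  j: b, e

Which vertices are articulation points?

Removing g increases the component count from 1 to 2, so g is a cut vertex.
By contrast removing b leaves 1 component; it is not a cut vertex. No other vertex is a cut vertex either.

g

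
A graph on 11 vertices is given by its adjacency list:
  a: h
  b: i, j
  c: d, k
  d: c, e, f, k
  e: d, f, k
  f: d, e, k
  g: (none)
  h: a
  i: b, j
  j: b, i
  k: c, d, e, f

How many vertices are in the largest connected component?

5

g is isolated — a component by itself.
Starting from a we can reach a, h. That is one component of size 2.
Starting from b we can reach b, i, j. That is one component of size 3.
Starting from c we can reach c, d, e, f, k. That is one component of size 5.
The largest has 5 vertices.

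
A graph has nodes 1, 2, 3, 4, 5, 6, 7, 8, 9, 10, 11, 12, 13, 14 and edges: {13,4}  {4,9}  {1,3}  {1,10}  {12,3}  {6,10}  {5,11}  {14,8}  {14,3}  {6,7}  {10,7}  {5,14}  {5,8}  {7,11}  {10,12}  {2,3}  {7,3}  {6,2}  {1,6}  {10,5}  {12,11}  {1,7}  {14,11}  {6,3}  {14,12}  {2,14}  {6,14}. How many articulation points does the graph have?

Removing 4 increases the component count from 2 to 3, so 4 is a cut vertex.
By contrast removing 7 leaves 2 components; it is not a cut vertex. No other vertex is a cut vertex either.

1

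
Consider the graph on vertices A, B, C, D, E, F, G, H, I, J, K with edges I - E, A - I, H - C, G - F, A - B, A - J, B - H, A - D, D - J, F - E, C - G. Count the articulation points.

Removing A increases the component count from 2 to 3, so A is a cut vertex.
By contrast removing J leaves 2 components; it is not a cut vertex. No other vertex is a cut vertex either.

1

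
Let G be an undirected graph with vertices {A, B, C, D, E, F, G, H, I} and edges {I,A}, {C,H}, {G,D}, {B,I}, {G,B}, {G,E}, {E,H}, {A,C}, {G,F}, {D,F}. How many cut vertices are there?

Removing G increases the component count from 1 to 2, so G is a cut vertex.
By contrast removing B leaves 1 component; it is not a cut vertex. No other vertex is a cut vertex either.

1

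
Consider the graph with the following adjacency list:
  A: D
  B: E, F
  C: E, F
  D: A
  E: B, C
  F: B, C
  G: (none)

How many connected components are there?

3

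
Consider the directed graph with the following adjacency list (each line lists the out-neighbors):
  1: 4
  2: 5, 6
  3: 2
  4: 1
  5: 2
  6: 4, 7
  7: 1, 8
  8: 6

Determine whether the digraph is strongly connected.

There is no directed path from 7 to 3, so the graph is not strongly connected.

No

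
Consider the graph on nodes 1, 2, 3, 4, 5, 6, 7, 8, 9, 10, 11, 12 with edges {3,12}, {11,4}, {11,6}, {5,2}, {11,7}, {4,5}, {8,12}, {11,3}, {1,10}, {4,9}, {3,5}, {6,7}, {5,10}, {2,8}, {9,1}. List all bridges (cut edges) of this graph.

none

The edges on the cycle 11-6-7-11 are not bridges since each lies on that cycle.
Every edge lies on some cycle, so there are no bridges.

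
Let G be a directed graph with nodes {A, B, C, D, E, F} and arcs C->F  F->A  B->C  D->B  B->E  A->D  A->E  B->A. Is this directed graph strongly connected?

There is no directed path from E to D, so the graph is not strongly connected.

No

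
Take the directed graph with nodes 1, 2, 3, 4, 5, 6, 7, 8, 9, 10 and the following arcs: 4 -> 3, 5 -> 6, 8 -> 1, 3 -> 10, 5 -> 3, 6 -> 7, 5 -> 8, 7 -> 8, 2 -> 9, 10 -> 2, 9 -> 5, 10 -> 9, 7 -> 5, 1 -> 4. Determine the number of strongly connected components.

1

{1, 2, 3, 4, 5, 6, 7, 8, 9, 10} are all mutually reachable — one SCC of size 10.
That gives 1 strongly connected component.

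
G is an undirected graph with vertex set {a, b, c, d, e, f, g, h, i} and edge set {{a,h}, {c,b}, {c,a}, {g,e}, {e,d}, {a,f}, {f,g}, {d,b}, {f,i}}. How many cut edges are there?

The edges on the cycle c-a-f-g-e-d-b-c are not bridges since each lies on that cycle.
But removing h - a disconnects h from a; removing f - i disconnects f from i — these are bridges.
That makes 2 bridges.

2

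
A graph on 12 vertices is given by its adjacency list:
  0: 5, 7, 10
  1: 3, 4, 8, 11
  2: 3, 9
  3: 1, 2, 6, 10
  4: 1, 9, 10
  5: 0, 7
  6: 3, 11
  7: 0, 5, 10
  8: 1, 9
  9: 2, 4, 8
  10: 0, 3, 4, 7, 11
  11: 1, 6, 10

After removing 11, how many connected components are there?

1

With 11 gone, the remaining components are: {0, 1, 2, 3, 4, 5, 6, 7, 8, 9, 10}.
That is 1 component.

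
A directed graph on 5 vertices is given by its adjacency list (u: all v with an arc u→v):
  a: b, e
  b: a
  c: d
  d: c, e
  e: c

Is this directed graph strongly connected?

No

There is no directed path from c to b, so the graph is not strongly connected.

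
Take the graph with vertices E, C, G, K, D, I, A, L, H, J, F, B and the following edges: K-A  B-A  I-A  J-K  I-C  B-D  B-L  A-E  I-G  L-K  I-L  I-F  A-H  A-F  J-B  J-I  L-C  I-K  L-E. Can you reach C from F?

Yes

From F we can reach A, B, C, D, E, F, G, H, I, J, K, L, which includes C.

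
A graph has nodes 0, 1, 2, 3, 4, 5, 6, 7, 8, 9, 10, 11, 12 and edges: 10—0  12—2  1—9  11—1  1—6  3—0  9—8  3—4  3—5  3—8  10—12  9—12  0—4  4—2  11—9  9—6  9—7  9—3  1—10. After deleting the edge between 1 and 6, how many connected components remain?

1 and 6 are still connected via 1-9-6, so the component count stays at 1.

1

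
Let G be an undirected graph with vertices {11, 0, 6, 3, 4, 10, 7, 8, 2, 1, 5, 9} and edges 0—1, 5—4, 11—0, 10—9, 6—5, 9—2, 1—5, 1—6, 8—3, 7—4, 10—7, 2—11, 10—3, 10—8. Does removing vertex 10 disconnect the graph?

Deleting 10 raises the number of components from 1 to 2, so 10 is a cut vertex.

Yes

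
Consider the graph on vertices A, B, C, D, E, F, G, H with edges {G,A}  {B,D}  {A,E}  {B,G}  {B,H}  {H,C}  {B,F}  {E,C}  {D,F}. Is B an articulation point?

Yes

Deleting B raises the number of components from 1 to 2, so B is a cut vertex.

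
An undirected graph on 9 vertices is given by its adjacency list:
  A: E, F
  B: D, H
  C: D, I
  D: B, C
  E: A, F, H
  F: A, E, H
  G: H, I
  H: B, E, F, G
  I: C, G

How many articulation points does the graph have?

Removing H increases the component count from 1 to 2, so H is a cut vertex.
By contrast removing B leaves 1 component; it is not a cut vertex. No other vertex is a cut vertex either.

1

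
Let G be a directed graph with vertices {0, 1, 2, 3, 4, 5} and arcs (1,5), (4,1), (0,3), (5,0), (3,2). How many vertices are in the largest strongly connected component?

{3} is an SCC by itself.
{4} is an SCC by itself.
{1} is an SCC by itself.
{0} is an SCC by itself.
{5} is an SCC by itself.
(and 1 more singleton SCC)
The largest has 1 vertex.

1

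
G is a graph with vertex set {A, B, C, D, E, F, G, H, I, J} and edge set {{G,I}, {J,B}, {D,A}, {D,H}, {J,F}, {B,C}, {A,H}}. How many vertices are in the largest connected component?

4

E is isolated — a component by itself.
Starting from G we can reach G, I. That is one component of size 2.
Starting from A we can reach A, D, H. That is one component of size 3.
Starting from B we can reach B, C, F, J. That is one component of size 4.
The largest has 4 vertices.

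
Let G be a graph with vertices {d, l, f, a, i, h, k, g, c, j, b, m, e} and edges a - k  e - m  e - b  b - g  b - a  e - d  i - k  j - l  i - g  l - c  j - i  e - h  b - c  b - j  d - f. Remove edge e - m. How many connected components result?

2

Before removal there is 1 component.
e - m is a bridge — removing it separates e's side from m's side.
After removal: 2 components.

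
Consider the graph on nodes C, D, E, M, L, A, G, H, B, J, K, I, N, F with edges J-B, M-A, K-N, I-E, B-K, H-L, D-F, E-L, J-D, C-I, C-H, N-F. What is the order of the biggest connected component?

6

G is isolated — a component by itself.
Starting from A we can reach A, M. That is one component of size 2.
Starting from C we can reach C, E, H, I, L. That is one component of size 5.
Starting from B we can reach B, D, F, J, K, N. That is one component of size 6.
The largest has 6 vertices.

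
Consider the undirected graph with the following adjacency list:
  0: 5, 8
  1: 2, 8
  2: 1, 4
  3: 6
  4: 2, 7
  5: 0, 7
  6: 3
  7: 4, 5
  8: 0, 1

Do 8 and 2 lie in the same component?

From 8 we can reach 0, 1, 2, 4, 5, 7, 8, which includes 2.

Yes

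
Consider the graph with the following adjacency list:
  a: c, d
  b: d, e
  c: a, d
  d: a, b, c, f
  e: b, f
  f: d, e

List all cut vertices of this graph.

d

Removing d increases the component count from 1 to 2, so d is a cut vertex.
By contrast removing c leaves 1 component; it is not a cut vertex. No other vertex is a cut vertex either.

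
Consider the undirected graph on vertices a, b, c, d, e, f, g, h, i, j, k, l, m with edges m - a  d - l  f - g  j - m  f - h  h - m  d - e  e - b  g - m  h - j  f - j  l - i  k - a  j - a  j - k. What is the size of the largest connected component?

7

c is isolated — a component by itself.
Starting from b we can reach b, d, e, i, l. That is one component of size 5.
Starting from a we can reach a, f, g, h, j, k, m. That is one component of size 7.
The largest has 7 vertices.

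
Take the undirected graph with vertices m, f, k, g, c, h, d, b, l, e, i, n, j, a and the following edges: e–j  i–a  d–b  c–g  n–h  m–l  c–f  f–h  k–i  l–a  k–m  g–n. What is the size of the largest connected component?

Starting from b we can reach b, d. That is one component of size 2.
Starting from e we can reach e, j. That is one component of size 2.
Starting from c we can reach c, f, g, h, n. That is one component of size 5.
Starting from a we can reach a, i, k, l, m. That is one component of size 5.
The largest has 5 vertices.

5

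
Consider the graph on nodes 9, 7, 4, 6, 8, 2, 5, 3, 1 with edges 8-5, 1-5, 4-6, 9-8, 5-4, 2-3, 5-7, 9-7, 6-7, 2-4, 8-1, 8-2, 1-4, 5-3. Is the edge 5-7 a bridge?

After removing 5-7, the path 5-8-9-7 still connects them, so the edge is not a bridge.

No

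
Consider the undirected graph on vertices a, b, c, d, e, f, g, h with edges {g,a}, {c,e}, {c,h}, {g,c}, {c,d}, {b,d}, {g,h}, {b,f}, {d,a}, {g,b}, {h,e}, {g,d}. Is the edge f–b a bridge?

Yes

Removing f–b leaves no path between f and b: the component count goes from 1 to 2. So it is a bridge.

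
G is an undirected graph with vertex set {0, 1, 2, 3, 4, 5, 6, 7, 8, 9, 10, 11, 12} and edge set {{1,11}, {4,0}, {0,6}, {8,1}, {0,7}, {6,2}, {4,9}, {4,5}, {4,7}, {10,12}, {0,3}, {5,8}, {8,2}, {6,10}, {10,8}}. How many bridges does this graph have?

The edges on the cycle 4-0-6-10-8-5-4 are not bridges since each lies on that cycle.
But removing 0–3 disconnects 0 from 3; removing 12–10 disconnects 12 from 10; removing 11–1 disconnects 11 from 1; removing 1–8 disconnects 1 from 8 — these are bridges.
In total 5 edges are bridges.

5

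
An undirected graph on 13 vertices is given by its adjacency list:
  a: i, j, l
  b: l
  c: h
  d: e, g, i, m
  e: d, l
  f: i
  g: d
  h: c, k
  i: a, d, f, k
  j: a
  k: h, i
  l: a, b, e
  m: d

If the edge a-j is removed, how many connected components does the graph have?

2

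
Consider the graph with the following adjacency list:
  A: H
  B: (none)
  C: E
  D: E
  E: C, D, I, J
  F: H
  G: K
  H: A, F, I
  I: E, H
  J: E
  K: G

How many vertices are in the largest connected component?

B is isolated — a component by itself.
Starting from G we can reach G, K. That is one component of size 2.
Starting from A we can reach A, C, D, E, F, H, I, J. That is one component of size 8.
The largest has 8 vertices.

8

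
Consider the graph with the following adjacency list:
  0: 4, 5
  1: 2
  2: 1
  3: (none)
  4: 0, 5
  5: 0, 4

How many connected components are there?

3

3 is isolated — a component by itself.
Starting from 1 we can reach 1, 2. That is one component of size 2.
Starting from 0 we can reach 0, 4, 5. That is one component of size 3.
Total: 3 components.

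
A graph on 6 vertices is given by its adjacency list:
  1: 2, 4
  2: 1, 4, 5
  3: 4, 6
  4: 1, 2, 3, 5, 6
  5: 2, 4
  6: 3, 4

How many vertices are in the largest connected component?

6

Starting from 1 we can reach 1, 2, 3, 4, 5, 6. That is one component of size 6.
The largest has 6 vertices.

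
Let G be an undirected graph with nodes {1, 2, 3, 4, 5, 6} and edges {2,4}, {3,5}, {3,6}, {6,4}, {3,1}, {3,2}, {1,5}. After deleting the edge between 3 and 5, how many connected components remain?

3 and 5 are still connected via 3-1-5, so the component count stays at 1.

1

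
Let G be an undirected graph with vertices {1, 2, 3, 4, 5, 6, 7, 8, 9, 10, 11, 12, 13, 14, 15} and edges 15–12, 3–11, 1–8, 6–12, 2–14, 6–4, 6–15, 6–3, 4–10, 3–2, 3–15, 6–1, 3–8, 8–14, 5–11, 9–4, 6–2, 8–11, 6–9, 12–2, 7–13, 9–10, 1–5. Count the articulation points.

1

Removing 6 increases the component count from 2 to 3, so 6 is a cut vertex.
By contrast removing 1 leaves 2 components; it is not a cut vertex. No other vertex is a cut vertex either.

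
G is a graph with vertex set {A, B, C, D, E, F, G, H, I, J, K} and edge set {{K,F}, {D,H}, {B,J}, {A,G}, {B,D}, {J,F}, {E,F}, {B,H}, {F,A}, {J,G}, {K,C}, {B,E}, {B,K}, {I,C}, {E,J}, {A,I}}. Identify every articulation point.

Removing B increases the component count from 1 to 2, so B is a cut vertex.
By contrast removing E leaves 1 component; it is not a cut vertex. No other vertex is a cut vertex either.

B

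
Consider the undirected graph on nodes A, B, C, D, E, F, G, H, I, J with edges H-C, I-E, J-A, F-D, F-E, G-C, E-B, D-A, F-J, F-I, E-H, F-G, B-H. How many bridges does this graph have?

0

The edges on the cycle F-I-E-F are not bridges since each lies on that cycle.
Every edge lies on some cycle, so there are no bridges.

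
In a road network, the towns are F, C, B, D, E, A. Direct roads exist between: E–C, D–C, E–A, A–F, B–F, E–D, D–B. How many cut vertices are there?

Removing E, for instance, still leaves 1 component. No single vertex removal increases the component count — the graph has no articulation points.

0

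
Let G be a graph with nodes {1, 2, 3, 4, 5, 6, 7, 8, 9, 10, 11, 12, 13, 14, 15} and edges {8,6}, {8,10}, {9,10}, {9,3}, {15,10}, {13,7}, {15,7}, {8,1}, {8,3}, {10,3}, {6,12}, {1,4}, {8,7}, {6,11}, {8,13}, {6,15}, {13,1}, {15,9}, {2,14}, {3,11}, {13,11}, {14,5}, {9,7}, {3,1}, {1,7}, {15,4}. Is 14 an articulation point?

Yes

Deleting 14 raises the number of components from 2 to 3, so 14 is a cut vertex.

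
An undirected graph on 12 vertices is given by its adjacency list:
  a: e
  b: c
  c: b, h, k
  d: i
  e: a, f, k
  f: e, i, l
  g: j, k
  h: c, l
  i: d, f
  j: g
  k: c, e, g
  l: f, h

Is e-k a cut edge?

No

After removing e-k, the path e-f-l-h-c-k still connects them, so the edge is not a bridge.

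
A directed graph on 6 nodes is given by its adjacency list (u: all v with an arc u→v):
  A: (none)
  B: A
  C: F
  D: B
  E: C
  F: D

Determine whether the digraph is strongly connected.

There is no directed path from C to E, so the graph is not strongly connected.

No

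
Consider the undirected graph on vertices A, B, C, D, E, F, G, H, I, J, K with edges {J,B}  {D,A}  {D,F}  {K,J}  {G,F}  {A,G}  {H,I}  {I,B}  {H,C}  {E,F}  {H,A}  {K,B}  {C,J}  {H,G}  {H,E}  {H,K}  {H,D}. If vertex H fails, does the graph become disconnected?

Yes

Deleting H raises the number of components from 1 to 2, so H is a cut vertex.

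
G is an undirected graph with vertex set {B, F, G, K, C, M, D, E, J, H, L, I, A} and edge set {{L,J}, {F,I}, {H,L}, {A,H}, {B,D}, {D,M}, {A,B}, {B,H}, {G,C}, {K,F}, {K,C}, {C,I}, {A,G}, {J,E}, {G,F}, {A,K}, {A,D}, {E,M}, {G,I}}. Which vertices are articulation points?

A

Removing A increases the component count from 1 to 2, so A is a cut vertex.
By contrast removing F leaves 1 component; it is not a cut vertex. No other vertex is a cut vertex either.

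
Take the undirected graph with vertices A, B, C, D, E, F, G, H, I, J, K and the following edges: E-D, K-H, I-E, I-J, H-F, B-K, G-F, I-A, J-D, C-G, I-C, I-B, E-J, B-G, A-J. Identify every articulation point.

I

Removing I increases the component count from 1 to 2, so I is a cut vertex.
By contrast removing B leaves 1 component; it is not a cut vertex. No other vertex is a cut vertex either.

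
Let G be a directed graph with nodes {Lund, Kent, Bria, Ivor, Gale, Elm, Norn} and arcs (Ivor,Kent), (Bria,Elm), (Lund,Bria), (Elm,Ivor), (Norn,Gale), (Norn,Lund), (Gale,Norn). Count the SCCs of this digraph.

6

{Gale, Norn} are all mutually reachable — one SCC of size 2.
{Lund} is an SCC by itself.
{Ivor} is an SCC by itself.
{Kent} is an SCC by itself.
{Elm} is an SCC by itself.
(and 1 more singleton SCC)
That gives 6 strongly connected components.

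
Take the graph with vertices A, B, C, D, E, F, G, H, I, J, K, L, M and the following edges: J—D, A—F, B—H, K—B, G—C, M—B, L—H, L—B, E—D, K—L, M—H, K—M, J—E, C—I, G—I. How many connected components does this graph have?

4

Starting from A we can reach A, F. That is one component of size 2.
Starting from D we can reach D, E, J. That is one component of size 3.
Starting from C we can reach C, G, I. That is one component of size 3.
Starting from B we can reach B, H, K, L, M. That is one component of size 5.
Total: 4 components.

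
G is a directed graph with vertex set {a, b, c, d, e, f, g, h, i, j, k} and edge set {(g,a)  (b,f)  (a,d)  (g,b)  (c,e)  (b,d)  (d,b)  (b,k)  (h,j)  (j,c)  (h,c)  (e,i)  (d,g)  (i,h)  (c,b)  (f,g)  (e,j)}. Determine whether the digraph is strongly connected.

No

There is no directed path from b to c, so the graph is not strongly connected.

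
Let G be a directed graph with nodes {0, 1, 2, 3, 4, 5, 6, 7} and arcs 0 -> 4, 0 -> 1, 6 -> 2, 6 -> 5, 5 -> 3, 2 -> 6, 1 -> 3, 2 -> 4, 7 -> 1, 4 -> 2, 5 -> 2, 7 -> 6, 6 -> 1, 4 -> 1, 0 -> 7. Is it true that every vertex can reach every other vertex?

There is no directed path from 4 to 0, so the graph is not strongly connected.

No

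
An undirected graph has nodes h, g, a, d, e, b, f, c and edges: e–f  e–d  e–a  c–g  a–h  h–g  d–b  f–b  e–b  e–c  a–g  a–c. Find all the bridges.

none

The edges on the cycle e-f-b-e are not bridges since each lies on that cycle.
Every edge lies on some cycle, so there are no bridges.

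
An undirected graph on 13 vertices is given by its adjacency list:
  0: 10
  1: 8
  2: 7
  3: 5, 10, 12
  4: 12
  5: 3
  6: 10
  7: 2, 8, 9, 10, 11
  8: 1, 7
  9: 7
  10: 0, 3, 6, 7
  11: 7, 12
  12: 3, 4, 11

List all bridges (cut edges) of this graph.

The edges on the cycle 3-12-11-7-10-3 are not bridges since each lies on that cycle.
But removing 1-8 disconnects 1 from 8; removing 10-0 disconnects 10 from 0; removing 7-8 disconnects 7 from 8; removing 3-5 disconnects 3 from 5 — these are bridges.
In total 8 edges are bridges.

0-10, 1-8, 10-6, 12-4, 2-7, 3-5, 7-8, 7-9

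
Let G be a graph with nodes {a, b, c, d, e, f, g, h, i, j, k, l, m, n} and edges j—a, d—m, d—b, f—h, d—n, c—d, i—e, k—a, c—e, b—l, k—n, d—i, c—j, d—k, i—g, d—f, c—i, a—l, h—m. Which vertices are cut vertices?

Removing d increases the component count from 1 to 2, so d is a cut vertex.
Removing i increases the component count from 1 to 2, so i is a cut vertex.
By contrast removing c leaves 1 component; it is not a cut vertex. No other vertex is a cut vertex either.

d, i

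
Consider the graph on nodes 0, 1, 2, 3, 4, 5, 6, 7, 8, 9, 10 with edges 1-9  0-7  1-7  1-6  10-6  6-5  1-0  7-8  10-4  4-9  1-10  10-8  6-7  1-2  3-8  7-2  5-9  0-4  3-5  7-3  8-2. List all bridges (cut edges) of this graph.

none

The edges on the cycle 10-6-5-9-4-10 are not bridges since each lies on that cycle.
Every edge lies on some cycle, so there are no bridges.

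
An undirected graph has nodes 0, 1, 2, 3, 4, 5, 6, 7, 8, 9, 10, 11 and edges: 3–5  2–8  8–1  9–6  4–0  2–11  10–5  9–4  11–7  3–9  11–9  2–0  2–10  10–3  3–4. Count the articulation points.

4

Removing 2 increases the component count from 1 to 2, so 2 is a cut vertex.
Removing 8 increases the component count from 1 to 2, so 8 is a cut vertex.
Removing 9 increases the component count from 1 to 2, so 9 is a cut vertex.
Likewise 11 is a cut vertex.
By contrast removing 10 leaves 1 component; it is not a cut vertex. No other vertex is a cut vertex either.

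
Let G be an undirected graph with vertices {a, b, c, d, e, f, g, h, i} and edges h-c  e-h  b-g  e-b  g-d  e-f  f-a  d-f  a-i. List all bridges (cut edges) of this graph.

a-f, a-i, c-h, e-h

The edges on the cycle e-b-g-d-f-e are not bridges since each lies on that cycle.
But removing c-h disconnects c from h; removing a-i disconnects a from i; removing f-a disconnects f from a; removing e-h disconnects e from h — these are bridges.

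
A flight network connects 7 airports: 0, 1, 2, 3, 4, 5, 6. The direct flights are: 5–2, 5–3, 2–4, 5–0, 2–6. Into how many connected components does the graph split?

2

1 is isolated — a component by itself.
Starting from 0 we can reach 0, 2, 3, 4, 5, 6. That is one component of size 6.
Total: 2 components.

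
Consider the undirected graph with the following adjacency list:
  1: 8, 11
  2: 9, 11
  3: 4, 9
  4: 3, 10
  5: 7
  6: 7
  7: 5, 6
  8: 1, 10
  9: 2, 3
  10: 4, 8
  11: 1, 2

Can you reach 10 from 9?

Yes

From 9 we can reach 1, 2, 3, 4, 8, 9, 10, 11, which includes 10.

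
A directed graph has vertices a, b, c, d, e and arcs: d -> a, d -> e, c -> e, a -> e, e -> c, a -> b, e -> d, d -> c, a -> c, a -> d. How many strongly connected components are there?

{a, c, d, e} are all mutually reachable — one SCC of size 4.
{b} is an SCC by itself.
That gives 2 strongly connected components.

2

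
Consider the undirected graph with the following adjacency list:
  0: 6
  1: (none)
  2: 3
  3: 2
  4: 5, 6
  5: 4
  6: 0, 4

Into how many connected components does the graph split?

1 is isolated — a component by itself.
Starting from 2 we can reach 2, 3. That is one component of size 2.
Starting from 0 we can reach 0, 4, 5, 6. That is one component of size 4.
Total: 3 components.

3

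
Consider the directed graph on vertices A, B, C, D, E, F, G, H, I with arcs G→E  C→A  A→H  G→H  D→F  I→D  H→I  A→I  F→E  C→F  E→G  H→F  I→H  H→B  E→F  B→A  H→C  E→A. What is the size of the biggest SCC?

9

{A, B, C, D, E, F, G, H, I} are all mutually reachable — one SCC of size 9.
The largest has 9 vertices.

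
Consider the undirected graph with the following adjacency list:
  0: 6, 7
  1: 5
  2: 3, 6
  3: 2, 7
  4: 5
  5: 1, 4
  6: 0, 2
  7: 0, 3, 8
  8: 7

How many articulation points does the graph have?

2

Removing 5 increases the component count from 2 to 3, so 5 is a cut vertex.
Removing 7 increases the component count from 2 to 3, so 7 is a cut vertex.
By contrast removing 3 leaves 2 components; it is not a cut vertex. No other vertex is a cut vertex either.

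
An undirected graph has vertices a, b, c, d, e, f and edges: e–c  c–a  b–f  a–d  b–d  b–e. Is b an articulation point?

Deleting b raises the number of components from 1 to 2, so b is a cut vertex.

Yes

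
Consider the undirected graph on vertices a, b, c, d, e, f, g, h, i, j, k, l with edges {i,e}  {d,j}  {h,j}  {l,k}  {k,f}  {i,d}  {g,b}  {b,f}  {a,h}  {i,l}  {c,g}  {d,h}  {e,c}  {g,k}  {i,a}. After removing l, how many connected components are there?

1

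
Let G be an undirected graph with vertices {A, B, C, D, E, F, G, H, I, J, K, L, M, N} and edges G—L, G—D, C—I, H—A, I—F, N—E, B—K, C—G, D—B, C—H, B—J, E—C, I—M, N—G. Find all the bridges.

The edges on the cycle N-E-C-G-N are not bridges since each lies on that cycle.
But removing G—D disconnects G from D; removing I—C disconnects I from C; removing H—A disconnects H from A; removing L—G disconnects L from G — these are bridges.
In total 10 edges are bridges.

A-H, B-D, B-J, B-K, C-H, C-I, D-G, F-I, G-L, I-M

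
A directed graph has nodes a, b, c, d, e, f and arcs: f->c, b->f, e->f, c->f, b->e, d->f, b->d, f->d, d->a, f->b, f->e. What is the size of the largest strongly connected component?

5

{b, c, d, e, f} are all mutually reachable — one SCC of size 5.
{a} is an SCC by itself.
The largest has 5 vertices.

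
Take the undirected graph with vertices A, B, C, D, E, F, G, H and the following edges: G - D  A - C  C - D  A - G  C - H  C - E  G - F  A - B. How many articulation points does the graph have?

Removing A increases the component count from 1 to 2, so A is a cut vertex.
Removing C increases the component count from 1 to 3, so C is a cut vertex.
Removing G increases the component count from 1 to 2, so G is a cut vertex.
By contrast removing E leaves 1 component; it is not a cut vertex. No other vertex is a cut vertex either.

3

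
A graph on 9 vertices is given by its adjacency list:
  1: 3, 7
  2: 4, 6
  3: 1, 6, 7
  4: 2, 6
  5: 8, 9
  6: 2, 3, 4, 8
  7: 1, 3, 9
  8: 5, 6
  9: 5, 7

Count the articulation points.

1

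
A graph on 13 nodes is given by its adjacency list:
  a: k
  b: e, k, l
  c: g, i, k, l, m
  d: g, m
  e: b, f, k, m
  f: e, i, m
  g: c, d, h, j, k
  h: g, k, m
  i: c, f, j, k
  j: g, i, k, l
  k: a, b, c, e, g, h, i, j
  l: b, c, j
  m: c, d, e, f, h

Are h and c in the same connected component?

From h we can reach a, b, c, d, e, f, g, h, i, j, k, l, m, which includes c.

Yes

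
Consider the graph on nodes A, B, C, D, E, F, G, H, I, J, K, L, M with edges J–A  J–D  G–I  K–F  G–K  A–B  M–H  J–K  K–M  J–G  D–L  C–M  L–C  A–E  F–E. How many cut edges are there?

The edges on the cycle J-G-K-F-E-A-J are not bridges since each lies on that cycle.
But removing I–G disconnects I from G; removing A–B disconnects A from B; removing H–M disconnects H from M — these are bridges.
That makes 3 bridges.

3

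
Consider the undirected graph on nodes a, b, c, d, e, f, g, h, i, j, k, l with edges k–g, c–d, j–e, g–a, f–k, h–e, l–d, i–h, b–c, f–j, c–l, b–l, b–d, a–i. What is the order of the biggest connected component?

Starting from b we can reach b, c, d, l. That is one component of size 4.
Starting from a we can reach a, e, f, g, h, i, j, k. That is one component of size 8.
The largest has 8 vertices.

8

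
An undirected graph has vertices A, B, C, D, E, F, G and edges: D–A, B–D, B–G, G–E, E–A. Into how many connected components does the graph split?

3

C is isolated — a component by itself.
F is isolated — a component by itself.
Starting from A we can reach A, B, D, E, G. That is one component of size 5.
Total: 3 components.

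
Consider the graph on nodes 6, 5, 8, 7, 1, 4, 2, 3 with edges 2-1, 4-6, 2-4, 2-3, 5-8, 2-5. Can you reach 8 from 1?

From 1 we can reach 1, 2, 3, 4, 5, 6, 8, which includes 8.

Yes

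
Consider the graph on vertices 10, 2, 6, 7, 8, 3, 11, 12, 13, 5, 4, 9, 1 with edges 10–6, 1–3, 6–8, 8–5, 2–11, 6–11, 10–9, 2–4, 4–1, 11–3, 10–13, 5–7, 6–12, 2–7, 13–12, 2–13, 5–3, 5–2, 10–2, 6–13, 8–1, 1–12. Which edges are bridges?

The edges on the cycle 10-6-8-5-7-2-10 are not bridges since each lies on that cycle.
But removing 10–9 disconnects 10 from 9 — this is a bridge.

10-9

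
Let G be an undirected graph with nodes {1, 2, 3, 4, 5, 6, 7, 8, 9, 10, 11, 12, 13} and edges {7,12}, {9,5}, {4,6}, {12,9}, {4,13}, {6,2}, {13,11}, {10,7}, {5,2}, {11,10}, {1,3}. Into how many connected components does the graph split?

3

8 is isolated — a component by itself.
Starting from 1 we can reach 1, 3. That is one component of size 2.
Starting from 2 we can reach 2, 4, 5, 6, 7, 9, 10, 11, 12, 13. That is one component of size 10.
Total: 3 components.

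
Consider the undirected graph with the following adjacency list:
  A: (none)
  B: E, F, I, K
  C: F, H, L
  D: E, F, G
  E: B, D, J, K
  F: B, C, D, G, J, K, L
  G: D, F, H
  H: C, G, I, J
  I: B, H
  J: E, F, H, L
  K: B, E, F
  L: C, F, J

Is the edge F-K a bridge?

No

After removing F-K, the path F-B-K still connects them, so the edge is not a bridge.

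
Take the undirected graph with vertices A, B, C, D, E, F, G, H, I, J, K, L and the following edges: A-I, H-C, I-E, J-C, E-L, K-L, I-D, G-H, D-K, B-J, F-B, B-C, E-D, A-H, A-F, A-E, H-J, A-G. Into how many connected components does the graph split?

Starting from A we can reach A, B, C, D, E, F, G, H, I, J, K, L. That is one component of size 12.
Total: 1 component.

1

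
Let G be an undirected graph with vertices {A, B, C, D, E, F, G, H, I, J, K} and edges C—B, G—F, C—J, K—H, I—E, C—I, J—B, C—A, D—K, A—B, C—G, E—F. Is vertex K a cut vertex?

Deleting K raises the number of components from 2 to 3, so K is a cut vertex.

Yes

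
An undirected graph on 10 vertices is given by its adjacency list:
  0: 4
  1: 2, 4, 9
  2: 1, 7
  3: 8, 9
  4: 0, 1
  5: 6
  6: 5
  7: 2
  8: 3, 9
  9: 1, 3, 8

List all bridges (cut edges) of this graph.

0-4, 1-2, 1-4, 1-9, 2-7, 5-6

The edges on the cycle 9-3-8-9 are not bridges since each lies on that cycle.
But removing 1-2 disconnects 1 from 2; removing 5-6 disconnects 5 from 6; removing 4-1 disconnects 4 from 1; removing 4-0 disconnects 4 from 0 — these are bridges.
In total 6 edges are bridges.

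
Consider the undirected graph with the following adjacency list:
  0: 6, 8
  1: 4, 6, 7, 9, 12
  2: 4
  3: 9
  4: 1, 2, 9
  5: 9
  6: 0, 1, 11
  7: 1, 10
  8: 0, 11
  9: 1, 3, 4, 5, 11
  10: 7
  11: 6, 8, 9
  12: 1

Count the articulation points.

Removing 1 increases the component count from 1 to 3, so 1 is a cut vertex.
Removing 4 increases the component count from 1 to 2, so 4 is a cut vertex.
Removing 7 increases the component count from 1 to 2, so 7 is a cut vertex.
Likewise 9 is a cut vertex.
By contrast removing 6 leaves 1 component; it is not a cut vertex. No other vertex is a cut vertex either.

4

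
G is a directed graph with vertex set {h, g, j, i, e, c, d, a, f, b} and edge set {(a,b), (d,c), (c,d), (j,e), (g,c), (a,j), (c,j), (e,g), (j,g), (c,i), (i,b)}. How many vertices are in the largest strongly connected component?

{c, d, e, g, j} are all mutually reachable — one SCC of size 5.
{a} is an SCC by itself.
{b} is an SCC by itself.
{i} is an SCC by itself.
{h} is an SCC by itself.
(and 1 more singleton SCC)
The largest has 5 vertices.

5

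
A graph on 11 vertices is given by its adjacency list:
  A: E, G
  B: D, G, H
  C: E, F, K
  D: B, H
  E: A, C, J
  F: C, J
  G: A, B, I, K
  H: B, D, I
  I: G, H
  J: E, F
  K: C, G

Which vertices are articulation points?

G

Removing G increases the component count from 1 to 2, so G is a cut vertex.
By contrast removing H leaves 1 component; it is not a cut vertex. No other vertex is a cut vertex either.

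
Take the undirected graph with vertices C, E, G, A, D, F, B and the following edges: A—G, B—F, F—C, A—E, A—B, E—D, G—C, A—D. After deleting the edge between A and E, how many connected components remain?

1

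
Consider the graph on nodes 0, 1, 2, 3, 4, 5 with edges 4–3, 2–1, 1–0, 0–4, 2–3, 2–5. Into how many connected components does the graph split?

Starting from 0 we can reach 0, 1, 2, 3, 4, 5. That is one component of size 6.
Total: 1 component.

1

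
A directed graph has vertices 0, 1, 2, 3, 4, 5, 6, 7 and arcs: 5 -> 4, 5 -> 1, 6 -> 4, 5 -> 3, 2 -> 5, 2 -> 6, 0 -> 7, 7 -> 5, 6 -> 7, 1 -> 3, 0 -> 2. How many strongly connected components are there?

8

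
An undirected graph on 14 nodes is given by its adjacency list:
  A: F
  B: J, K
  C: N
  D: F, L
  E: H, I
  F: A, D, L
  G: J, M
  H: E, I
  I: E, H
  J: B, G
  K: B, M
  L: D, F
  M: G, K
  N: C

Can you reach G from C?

The component containing C is {C, N}, and G is not in it.

No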